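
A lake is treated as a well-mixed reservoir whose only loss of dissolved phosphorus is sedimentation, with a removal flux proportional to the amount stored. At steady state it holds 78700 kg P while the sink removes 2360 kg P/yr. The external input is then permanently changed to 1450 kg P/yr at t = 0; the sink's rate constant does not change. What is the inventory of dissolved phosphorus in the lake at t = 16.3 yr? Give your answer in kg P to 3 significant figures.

67000 kg P

τ = M₀/F₀ = 78700/2360 = 33.35 yr; rate constant k = 1/τ.
New steady state M_∞ = F₁/k = F₁·τ = 1450 × 33.35 = 48354 kg P.
M(t) = M_∞ + (M₀ − M_∞)·e^(−t/τ); t/τ = 16.3/33.35 = 0.4888, so e^(−t/τ) = 0.6134.
M(t) = 48354 + 30350 × 0.6134 = 66967 kg P.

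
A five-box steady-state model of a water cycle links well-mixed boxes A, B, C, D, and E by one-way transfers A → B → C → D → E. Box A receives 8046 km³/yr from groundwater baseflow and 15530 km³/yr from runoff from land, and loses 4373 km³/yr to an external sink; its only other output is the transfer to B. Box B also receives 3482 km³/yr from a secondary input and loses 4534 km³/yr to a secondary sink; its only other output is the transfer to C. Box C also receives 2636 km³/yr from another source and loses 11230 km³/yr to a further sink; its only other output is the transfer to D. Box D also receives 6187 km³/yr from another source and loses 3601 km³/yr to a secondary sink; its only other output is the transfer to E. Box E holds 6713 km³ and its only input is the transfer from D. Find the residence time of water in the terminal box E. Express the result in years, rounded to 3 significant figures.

0.553 yr

Box A: F(A→B) = (8046 + 15530) − 4373 = 19203 km³/yr.
Box B: F(B→C) = (19203 + 3482) − 4534 = 18151 km³/yr.
Box C: F(C→D) = (18151 + 2636) − 11230 = 9557.0 km³/yr.
Box D: F(D→E) = (9557.0 + 6187) − 3601 = 12143 km³/yr.
Box E throughput = its input = 12143 km³/yr; τ = 6713 / 12143 = 0.5528 yr.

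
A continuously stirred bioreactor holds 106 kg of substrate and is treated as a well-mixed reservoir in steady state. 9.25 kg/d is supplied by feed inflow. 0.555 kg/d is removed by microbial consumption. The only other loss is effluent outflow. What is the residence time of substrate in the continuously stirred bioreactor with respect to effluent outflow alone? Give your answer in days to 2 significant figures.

12 d

At steady state ΣF_in = ΣF_out.
ΣF_in = 9.2500 kg/d.
Effluent outflow flux = ΣF_in − (0.555) = 9.2500 − 0.5550 = 8.695 kg/d.
τ = M / F = 106 / 8.695 = 12.19 d.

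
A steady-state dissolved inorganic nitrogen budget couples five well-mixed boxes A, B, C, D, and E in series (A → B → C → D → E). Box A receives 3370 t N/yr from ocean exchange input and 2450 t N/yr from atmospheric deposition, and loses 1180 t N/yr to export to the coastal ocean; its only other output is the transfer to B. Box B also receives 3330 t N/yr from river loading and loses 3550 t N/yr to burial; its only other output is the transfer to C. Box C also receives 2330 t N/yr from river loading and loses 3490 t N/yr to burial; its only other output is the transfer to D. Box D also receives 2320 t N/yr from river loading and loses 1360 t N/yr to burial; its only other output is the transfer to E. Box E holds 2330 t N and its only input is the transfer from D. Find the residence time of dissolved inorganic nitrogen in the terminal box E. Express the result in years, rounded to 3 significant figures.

0.552 yr

Box A: F(A→B) = (3370 + 2450) − 1180 = 4640.0 t N/yr.
Box B: F(B→C) = (4640.0 + 3330) − 3550 = 4420.0 t N/yr.
Box C: F(C→D) = (4420.0 + 2330) − 3490 = 3260.0 t N/yr.
Box D: F(D→E) = (3260.0 + 2320) − 1360 = 4220.0 t N/yr.
Box E throughput = its input = 4220.0 t N/yr; τ = 2330 / 4220.0 = 0.5521 yr.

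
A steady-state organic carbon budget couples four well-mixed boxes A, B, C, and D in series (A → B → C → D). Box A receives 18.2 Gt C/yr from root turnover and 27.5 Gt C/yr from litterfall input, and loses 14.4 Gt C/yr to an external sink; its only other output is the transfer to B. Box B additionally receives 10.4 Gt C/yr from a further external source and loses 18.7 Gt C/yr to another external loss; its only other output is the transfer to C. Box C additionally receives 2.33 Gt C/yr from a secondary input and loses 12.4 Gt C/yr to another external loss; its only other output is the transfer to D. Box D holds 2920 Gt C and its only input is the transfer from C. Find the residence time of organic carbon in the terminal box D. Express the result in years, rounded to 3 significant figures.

Box A: F(A→B) = (18.2 + 27.5) − 14.4 = 31.300 Gt C/yr.
Box B: F(B→C) = (31.300 + 10.4) − 18.7 = 23.000 Gt C/yr.
Box C: F(C→D) = (23.000 + 2.33) − 12.4 = 12.930 Gt C/yr.
Box D throughput = its input = 12.930 Gt C/yr; τ = 2920 / 12.930 = 225.8 yr.

226 yr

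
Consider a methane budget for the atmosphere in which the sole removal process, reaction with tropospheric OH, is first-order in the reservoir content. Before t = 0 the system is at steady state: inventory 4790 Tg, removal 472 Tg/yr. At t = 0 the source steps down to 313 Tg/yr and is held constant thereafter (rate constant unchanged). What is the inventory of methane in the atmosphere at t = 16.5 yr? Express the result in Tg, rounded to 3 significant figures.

3490 Tg

The sink rate constant is k = F₀/M₀ = 472/4790 = 0.09854 yr⁻¹.
Solving dM/dt = F₁ − kM with M(0) = M₀ gives M(t) = F₁/k + (M₀ − F₁/k)·e^(−kt).
F₁/k = 313/0.09854 = 3176.4 Tg; kt = 0.09854 × 16.5 = 1.626, e^(−kt) = 0.1967.
M(16.5) = 3176.4 + (4790 − 3176.4) × 0.1967 = 3176.4 + 317.5 = 3493.9 Tg.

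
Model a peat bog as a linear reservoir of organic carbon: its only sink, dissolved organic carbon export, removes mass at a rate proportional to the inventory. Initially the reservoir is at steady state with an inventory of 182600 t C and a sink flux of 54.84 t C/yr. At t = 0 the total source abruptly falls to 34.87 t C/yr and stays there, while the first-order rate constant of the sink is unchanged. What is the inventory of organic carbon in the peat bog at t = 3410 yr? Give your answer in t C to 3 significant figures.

140000 t C

The sink rate constant is k = F₀/M₀ = 54.84/182600 = 0.0003003 yr⁻¹.
Solving dM/dt = F₁ − kM with M(0) = M₀ gives M(t) = F₁/k + (M₀ − F₁/k)·e^(−kt).
F₁/k = 34.87/0.0003003 = 116110 t C; kt = 0.0003003 × 3410 = 1.024, e^(−kt) = 0.3591.
M(3410) = 116110 + (182600 − 116110) × 0.3591 = 116110 + 23880 = 139980 t C.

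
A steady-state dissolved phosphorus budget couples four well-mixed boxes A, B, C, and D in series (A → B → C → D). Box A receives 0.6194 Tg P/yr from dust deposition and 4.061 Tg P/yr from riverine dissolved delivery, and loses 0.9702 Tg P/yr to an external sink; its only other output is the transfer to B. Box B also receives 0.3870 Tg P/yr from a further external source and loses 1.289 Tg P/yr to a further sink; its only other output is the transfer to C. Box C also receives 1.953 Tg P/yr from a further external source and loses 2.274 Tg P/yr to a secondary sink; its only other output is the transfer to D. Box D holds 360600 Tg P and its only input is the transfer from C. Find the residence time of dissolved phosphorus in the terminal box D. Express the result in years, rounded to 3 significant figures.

Box A: F(A→B) = (0.6194 + 4.061) − 0.9702 = 3.7102 Tg P/yr.
Box B: F(B→C) = (3.7102 + 0.3870) − 1.289 = 2.8082 Tg P/yr.
Box C: F(C→D) = (2.8082 + 1.953) − 2.274 = 2.4872 Tg P/yr.
Box D throughput = its input = 2.4872 Tg P/yr; τ = 360600 / 2.4872 = 145000 yr.

145000 yr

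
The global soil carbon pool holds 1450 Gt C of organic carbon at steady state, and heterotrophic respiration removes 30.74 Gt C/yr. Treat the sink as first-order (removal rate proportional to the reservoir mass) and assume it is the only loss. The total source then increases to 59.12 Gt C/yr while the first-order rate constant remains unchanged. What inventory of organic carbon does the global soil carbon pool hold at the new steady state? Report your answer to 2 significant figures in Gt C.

Rate constant k = F/M = 30.74 / 1450 = 0.02120 yr⁻¹.
At the new steady state, source = k·M_new ⇒ M_new = 59.12 / 0.02120 = 2789 Gt C.
(Equivalently M_new = M × F_new/F_old = 1450 × 59.12/30.74.)

2800 Gt C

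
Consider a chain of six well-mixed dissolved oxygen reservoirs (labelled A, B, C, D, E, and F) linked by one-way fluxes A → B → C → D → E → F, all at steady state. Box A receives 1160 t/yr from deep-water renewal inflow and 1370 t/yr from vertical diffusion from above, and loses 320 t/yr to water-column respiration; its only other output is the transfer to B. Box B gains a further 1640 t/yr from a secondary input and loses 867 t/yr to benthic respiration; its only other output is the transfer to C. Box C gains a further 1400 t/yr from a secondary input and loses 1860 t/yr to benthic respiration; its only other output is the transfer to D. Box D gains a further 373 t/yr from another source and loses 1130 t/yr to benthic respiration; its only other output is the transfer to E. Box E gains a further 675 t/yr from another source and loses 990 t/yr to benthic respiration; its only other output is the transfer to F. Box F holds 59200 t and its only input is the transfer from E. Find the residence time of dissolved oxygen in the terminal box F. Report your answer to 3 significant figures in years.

40.8 yr

Box A: F(A→B) = (1160 + 1370) − 320 = 2210.0 t/yr.
Box B: F(B→C) = (2210.0 + 1640) − 867 = 2983.0 t/yr.
Box C: F(C→D) = (2983.0 + 1400) − 1860 = 2523.0 t/yr.
Box D: F(D→E) = (2523.0 + 373) − 1130 = 1766.0 t/yr.
Box E: F(E→F) = (1766.0 + 675) − 990 = 1451.0 t/yr.
Box F throughput = its input = 1451.0 t/yr; τ = 59200 / 1451.0 = 40.80 yr.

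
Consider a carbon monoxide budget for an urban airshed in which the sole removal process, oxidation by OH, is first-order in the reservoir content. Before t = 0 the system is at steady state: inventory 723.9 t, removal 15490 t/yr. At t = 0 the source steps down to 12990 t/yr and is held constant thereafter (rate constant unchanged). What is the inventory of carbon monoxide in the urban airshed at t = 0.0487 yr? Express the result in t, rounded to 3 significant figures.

648 t

τ = M₀/F₀ = 723.9/15490 = 0.04673 yr; rate constant k = 1/τ.
New steady state M_∞ = F₁/k = F₁·τ = 12990 × 0.04673 = 607.07 t.
M(t) = M_∞ + (M₀ − M_∞)·e^(−t/τ); t/τ = 0.0487/0.04673 = 1.042, so e^(−t/τ) = 0.3527.
M(t) = 607.07 + 116.8 × 0.3527 = 648.28 t.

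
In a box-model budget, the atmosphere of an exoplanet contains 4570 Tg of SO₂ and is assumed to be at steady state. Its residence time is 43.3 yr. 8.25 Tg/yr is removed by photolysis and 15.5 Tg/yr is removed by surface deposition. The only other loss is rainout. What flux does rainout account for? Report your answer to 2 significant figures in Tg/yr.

82 Tg/yr

Total removal F = M/τ = 4570 / 43.3 = 105.5 Tg/yr.
Rainout = F − (8.25 + 15.5) = 105.5 − 23.75 = 81.79 Tg/yr.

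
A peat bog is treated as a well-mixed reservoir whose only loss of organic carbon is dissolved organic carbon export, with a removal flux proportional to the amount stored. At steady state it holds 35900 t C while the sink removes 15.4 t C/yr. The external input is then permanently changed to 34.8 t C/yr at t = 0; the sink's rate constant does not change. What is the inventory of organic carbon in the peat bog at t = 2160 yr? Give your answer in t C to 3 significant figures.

63200 t C

τ = M₀/F₀ = 35900/15.4 = 2331 yr; rate constant k = 1/τ.
New steady state M_∞ = F₁/k = F₁·τ = 34.8 × 2331 = 81125 t C.
M(t) = M_∞ + (M₀ − M_∞)·e^(−t/τ); t/τ = 2160/2331 = 0.9266, so e^(−t/τ) = 0.3959.
M(t) = 81125 − 45220 × 0.3959 = 63220 t C.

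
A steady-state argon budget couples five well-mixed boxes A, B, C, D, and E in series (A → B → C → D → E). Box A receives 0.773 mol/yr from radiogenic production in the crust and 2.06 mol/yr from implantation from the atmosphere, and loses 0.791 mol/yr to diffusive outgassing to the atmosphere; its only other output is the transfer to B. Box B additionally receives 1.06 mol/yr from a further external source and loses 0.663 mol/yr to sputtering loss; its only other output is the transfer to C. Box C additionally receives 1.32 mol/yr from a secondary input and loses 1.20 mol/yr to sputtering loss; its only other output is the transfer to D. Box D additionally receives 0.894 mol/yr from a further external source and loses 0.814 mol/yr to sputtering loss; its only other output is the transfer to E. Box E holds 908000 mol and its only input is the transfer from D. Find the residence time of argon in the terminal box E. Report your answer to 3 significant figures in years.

Box A: F(A→B) = (0.773 + 2.06) − 0.791 = 2.0420 mol/yr.
Box B: F(B→C) = (2.0420 + 1.06) − 0.663 = 2.4390 mol/yr.
Box C: F(C→D) = (2.4390 + 1.32) − 1.20 = 2.5590 mol/yr.
Box D: F(D→E) = (2.5590 + 0.894) − 0.814 = 2.6390 mol/yr.
Box E throughput = its input = 2.6390 mol/yr; τ = 908000 / 2.6390 = 344100 yr.

344000 yr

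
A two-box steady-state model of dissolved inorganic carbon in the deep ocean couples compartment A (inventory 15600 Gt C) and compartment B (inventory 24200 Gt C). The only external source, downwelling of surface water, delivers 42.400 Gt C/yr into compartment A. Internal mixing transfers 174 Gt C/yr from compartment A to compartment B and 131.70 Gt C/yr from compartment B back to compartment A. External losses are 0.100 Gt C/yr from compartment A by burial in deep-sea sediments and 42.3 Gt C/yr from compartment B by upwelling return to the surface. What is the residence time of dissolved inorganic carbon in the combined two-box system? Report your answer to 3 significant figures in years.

939 yr

Residence time in the combined system uses the total inventory and the total *external* removal — internal exchanges between the two boxes cancel.
M_total = 15600 + 24200 = 39800 Gt C.
ΣF_external_out = 0.100 + 42.3 = 42.400 Gt C/yr.
τ = M_total / ΣF_ext = 39800 / 42.400 = 938.7 yr.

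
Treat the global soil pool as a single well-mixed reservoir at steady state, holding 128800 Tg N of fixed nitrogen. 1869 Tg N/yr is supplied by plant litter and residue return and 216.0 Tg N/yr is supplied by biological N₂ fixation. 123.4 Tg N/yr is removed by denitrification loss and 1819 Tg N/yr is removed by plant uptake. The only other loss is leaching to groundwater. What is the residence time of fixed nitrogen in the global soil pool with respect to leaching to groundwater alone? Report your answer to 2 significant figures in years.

At steady state ΣF_in = ΣF_out.
ΣF_in = 1869 + 216.0 = 2085.0 Tg N/yr.
Leaching to groundwater flux = ΣF_in − (123.4 + 1819) = 2085.0 − 1942 = 142.6 Tg N/yr.
τ = M / F = 128800 / 142.6 = 903.2 yr.

900 yr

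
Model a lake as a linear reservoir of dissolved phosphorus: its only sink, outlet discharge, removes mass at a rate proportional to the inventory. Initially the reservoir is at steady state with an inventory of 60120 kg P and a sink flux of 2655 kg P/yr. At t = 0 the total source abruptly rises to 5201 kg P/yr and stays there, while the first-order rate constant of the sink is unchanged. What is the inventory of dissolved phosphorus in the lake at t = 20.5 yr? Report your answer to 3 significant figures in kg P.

94500 kg P

The sink rate constant is k = F₀/M₀ = 2655/60120 = 0.04416 yr⁻¹.
Solving dM/dt = F₁ − kM with M(0) = M₀ gives M(t) = F₁/k + (M₀ − F₁/k)·e^(−kt).
F₁/k = 5201/0.04416 = 117770 kg P; kt = 0.04416 × 20.5 = 0.9053, e^(−kt) = 0.4044.
M(20.5) = 117770 + (60120 − 117770) × 0.4044 = 117770 − 23320 = 94457 kg P.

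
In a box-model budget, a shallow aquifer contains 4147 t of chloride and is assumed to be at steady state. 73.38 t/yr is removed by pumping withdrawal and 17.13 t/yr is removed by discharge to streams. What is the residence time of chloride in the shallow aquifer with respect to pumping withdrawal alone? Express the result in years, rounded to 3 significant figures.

Residence time with respect to a single sink: τ = M / F_sink.
τ = 4147 / 73.38 = 56.51 yr.

56.5 yr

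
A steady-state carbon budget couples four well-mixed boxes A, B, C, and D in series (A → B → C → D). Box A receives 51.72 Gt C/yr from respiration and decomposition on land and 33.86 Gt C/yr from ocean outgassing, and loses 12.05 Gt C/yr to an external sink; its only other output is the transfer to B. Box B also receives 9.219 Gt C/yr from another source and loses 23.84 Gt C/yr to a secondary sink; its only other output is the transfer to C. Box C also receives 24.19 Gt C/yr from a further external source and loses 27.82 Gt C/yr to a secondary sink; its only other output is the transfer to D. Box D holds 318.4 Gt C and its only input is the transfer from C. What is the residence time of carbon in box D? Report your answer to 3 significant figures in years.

5.76 yr

Box A: F(A→B) = (51.72 + 33.86) − 12.05 = 73.530 Gt C/yr.
Box B: F(B→C) = (73.530 + 9.219) − 23.84 = 58.909 Gt C/yr.
Box C: F(C→D) = (58.909 + 24.19) − 27.82 = 55.279 Gt C/yr.
Box D throughput = its input = 55.279 Gt C/yr; τ = 318.4 / 55.279 = 5.760 yr.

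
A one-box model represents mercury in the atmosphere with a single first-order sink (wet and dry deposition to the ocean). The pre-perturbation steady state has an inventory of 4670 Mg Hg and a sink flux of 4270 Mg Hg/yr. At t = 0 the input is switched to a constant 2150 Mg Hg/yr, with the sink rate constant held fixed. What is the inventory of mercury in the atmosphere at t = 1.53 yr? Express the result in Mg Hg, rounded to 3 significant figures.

2920 Mg Hg

τ = M₀/F₀ = 4670/4270 = 1.094 yr; rate constant k = 1/τ.
New steady state M_∞ = F₁/k = F₁·τ = 2150 × 1.094 = 2351.4 Mg Hg.
M(t) = M_∞ + (M₀ − M_∞)·e^(−t/τ); t/τ = 1.53/1.094 = 1.399, so e^(−t/τ) = 0.2469.
M(t) = 2351.4 + 2319 × 0.2469 = 2923.8 Mg Hg.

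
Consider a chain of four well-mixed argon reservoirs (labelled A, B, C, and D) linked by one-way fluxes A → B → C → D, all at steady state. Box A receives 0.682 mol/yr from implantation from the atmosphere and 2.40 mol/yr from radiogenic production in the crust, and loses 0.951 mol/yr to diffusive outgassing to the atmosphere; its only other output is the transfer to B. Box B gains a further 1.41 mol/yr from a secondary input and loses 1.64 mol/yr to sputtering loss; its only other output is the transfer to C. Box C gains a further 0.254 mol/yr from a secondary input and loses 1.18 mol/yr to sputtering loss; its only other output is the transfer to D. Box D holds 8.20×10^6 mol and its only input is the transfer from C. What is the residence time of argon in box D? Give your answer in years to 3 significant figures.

8.41×10^6 yr

Box A: F(A→B) = (0.682 + 2.40) − 0.951 = 2.1310 mol/yr.
Box B: F(B→C) = (2.1310 + 1.41) − 1.64 = 1.9010 mol/yr.
Box C: F(C→D) = (1.9010 + 0.254) − 1.18 = 0.97500 mol/yr.
Box D throughput = its input = 0.97500 mol/yr; τ = 8.20×10^6 / 0.97500 = 8.410×10^6 yr.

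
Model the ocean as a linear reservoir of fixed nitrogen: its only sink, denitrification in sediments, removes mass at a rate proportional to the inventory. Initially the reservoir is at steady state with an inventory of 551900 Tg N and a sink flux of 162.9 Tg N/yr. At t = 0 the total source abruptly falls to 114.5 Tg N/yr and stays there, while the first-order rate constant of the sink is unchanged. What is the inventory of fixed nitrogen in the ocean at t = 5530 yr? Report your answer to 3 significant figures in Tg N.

The sink rate constant is k = F₀/M₀ = 162.9/551900 = 0.0002952 yr⁻¹.
Solving dM/dt = F₁ − kM with M(0) = M₀ gives M(t) = F₁/k + (M₀ − F₁/k)·e^(−kt).
F₁/k = 114.5/0.0002952 = 387920 Tg N; kt = 0.0002952 × 5530 = 1.632, e^(−kt) = 0.1955.
M(5530) = 387920 + (551900 − 387920) × 0.1955 = 387920 + 32060 = 419980 Tg N.

420000 Tg N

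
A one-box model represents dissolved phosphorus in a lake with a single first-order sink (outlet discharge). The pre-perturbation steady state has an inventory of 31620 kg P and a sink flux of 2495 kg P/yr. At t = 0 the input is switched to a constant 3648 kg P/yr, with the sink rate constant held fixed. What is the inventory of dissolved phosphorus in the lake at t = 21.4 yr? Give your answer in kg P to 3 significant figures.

τ = M₀/F₀ = 31620/2495 = 12.67 yr; rate constant k = 1/τ.
New steady state M_∞ = F₁/k = F₁·τ = 3648 × 12.67 = 46232 kg P.
M(t) = M_∞ + (M₀ − M_∞)·e^(−t/τ); t/τ = 21.4/12.67 = 1.689, so e^(−t/τ) = 0.1848.
M(t) = 46232 − 14610 × 0.1848 = 43532 kg P.

43500 kg P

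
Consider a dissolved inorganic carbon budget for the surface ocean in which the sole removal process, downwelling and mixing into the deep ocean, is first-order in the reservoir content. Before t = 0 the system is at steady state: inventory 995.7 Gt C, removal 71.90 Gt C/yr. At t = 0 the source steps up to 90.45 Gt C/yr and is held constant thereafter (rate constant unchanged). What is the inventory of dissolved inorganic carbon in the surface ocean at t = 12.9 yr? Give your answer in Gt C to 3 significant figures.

1150 Gt C

The sink rate constant is k = F₀/M₀ = 71.90/995.7 = 0.07221 yr⁻¹.
Solving dM/dt = F₁ − kM with M(0) = M₀ gives M(t) = F₁/k + (M₀ − F₁/k)·e^(−kt).
F₁/k = 90.45/0.07221 = 1252.6 Gt C; kt = 0.07221 × 12.9 = 0.9315, e^(−kt) = 0.3940.
M(12.9) = 1252.6 + (995.7 − 1252.6) × 0.3940 = 1252.6 − 101.2 = 1151.4 Gt C.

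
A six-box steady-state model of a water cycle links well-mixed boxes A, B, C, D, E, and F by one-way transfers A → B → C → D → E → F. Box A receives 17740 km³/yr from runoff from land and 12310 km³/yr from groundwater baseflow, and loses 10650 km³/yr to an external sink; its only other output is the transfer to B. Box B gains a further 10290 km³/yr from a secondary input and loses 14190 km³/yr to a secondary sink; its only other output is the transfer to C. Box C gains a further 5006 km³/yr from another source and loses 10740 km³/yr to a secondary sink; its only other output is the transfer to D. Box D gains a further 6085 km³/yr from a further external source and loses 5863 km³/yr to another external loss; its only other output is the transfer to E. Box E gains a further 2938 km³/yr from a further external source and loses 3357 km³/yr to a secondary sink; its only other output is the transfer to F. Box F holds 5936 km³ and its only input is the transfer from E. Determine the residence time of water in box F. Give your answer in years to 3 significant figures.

0.620 yr

Box A: F(A→B) = (17740 + 12310) − 10650 = 19400 km³/yr.
Box B: F(B→C) = (19400 + 10290) − 14190 = 15500 km³/yr.
Box C: F(C→D) = (15500 + 5006) − 10740 = 9766.0 km³/yr.
Box D: F(D→E) = (9766.0 + 6085) − 5863 = 9988.0 km³/yr.
Box E: F(E→F) = (9988.0 + 2938) − 3357 = 9569.0 km³/yr.
Box F throughput = its input = 9569.0 km³/yr; τ = 5936 / 9569.0 = 0.6203 yr.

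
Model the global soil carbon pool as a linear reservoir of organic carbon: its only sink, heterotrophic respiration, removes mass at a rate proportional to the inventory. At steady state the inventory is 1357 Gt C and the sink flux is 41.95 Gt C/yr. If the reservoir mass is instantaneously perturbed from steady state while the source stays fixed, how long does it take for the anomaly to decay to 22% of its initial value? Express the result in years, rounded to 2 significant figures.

49 yr

For a linear reservoir the anomaly decays as exp(−t/τ) with τ = M/F = 1357/41.95 = 32.35 yr.
exp(−t/τ) = 0.22 ⇒ t = −τ ln(0.22) = 32.35 × 1.514 = 48.98 yr.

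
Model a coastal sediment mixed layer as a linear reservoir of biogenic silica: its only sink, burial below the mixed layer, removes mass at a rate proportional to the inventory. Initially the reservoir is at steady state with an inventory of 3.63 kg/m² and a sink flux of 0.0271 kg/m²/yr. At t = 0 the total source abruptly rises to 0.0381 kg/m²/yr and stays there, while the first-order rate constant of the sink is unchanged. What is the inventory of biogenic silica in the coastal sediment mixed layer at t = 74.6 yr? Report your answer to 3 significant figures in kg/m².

Residence time τ = M₀/F₀ = 133.9 yr. The eventual steady state is M_∞ = M₀·(F₁/F₀) = 3.63 × 0.0381/0.0271 = 5.1034 kg/m².
The anomaly ΔM(t) = M(t) − M_∞ decays as ΔM₀·e^(−t/τ) with ΔM₀ = 3.63 − 5.1034 = −1.473 kg/m².
At t = 74.6 yr, e^(−t/τ) = e^(−0.5569) = 0.5730, so ΔM = −0.8442 kg/m² and M = 5.1034 − 0.8442 = 4.2592 kg/m².

4.26 kg/m²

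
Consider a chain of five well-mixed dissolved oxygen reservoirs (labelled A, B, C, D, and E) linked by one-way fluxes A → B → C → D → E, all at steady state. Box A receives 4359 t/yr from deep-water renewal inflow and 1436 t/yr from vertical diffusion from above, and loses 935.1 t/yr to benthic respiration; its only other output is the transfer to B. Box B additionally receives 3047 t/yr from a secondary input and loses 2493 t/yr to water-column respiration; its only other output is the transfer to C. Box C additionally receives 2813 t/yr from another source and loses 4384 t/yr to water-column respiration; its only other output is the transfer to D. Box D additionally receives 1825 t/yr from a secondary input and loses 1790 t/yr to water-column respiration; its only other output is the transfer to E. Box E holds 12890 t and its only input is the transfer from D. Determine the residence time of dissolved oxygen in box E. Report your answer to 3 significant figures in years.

3.32 yr

Box A: F(A→B) = (4359 + 1436) − 935.1 = 4859.9 t/yr.
Box B: F(B→C) = (4859.9 + 3047) − 2493 = 5413.9 t/yr.
Box C: F(C→D) = (5413.9 + 2813) − 4384 = 3842.9 t/yr.
Box D: F(D→E) = (3842.9 + 1825) − 1790 = 3877.9 t/yr.
Box E throughput = its input = 3877.9 t/yr; τ = 12890 / 3877.9 = 3.324 yr.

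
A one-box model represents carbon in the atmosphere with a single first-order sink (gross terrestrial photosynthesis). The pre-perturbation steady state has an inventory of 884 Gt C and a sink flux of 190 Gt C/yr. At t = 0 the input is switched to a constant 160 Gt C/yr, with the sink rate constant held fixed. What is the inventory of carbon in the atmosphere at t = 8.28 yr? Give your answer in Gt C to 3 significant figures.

Residence time τ = M₀/F₀ = 4.653 yr. The eventual steady state is M_∞ = M₀·(F₁/F₀) = 884 × 160/190 = 744.42 Gt C.
The anomaly ΔM(t) = M(t) − M_∞ decays as ΔM₀·e^(−t/τ) with ΔM₀ = 884 − 744.42 = 139.6 Gt C.
At t = 8.28 yr, e^(−t/τ) = e^(−1.780) = 0.1687, so ΔM = 23.55 Gt C and M = 744.42 + 23.55 = 767.97 Gt C.

768 Gt C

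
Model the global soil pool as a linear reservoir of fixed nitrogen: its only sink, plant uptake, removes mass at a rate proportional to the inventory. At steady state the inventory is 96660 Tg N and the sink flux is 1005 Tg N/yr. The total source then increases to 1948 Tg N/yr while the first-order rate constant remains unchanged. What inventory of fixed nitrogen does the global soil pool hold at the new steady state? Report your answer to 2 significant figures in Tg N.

Rate constant k = F/M = 1005 / 96660 = 0.01040 yr⁻¹.
At the new steady state, source = k·M_new ⇒ M_new = 1948 / 0.01040 = 187400 Tg N.
(Equivalently M_new = M × F_new/F_old = 96660 × 1948/1005.)

190000 Tg N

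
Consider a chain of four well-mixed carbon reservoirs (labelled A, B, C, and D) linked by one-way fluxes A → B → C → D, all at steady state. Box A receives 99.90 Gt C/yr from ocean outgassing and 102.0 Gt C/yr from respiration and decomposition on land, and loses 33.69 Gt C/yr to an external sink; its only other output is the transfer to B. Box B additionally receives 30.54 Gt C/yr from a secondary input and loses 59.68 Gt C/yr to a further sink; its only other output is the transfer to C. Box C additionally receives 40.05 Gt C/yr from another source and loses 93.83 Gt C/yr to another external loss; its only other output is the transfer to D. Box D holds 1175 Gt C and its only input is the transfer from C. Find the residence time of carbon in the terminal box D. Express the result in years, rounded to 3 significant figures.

13.8 yr

Box A: F(A→B) = (99.90 + 102.0) − 33.69 = 168.21 Gt C/yr.
Box B: F(B→C) = (168.21 + 30.54) − 59.68 = 139.07 Gt C/yr.
Box C: F(C→D) = (139.07 + 40.05) − 93.83 = 85.290 Gt C/yr.
Box D throughput = its input = 85.290 Gt C/yr; τ = 1175 / 85.290 = 13.78 yr.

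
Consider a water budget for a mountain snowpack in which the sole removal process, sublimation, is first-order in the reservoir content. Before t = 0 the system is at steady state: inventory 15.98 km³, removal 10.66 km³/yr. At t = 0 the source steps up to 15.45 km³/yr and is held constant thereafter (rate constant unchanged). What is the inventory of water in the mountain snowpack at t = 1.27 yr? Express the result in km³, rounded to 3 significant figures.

Residence time τ = M₀/F₀ = 1.499 yr. The eventual steady state is M_∞ = M₀·(F₁/F₀) = 15.98 × 15.45/10.66 = 23.161 km³.
The anomaly ΔM(t) = M(t) − M_∞ decays as ΔM₀·e^(−t/τ) with ΔM₀ = 15.98 − 23.161 = −7.181 km³.
At t = 1.27 yr, e^(−t/τ) = e^(−0.8472) = 0.4286, so ΔM = −3.078 km³ and M = 23.161 − 3.078 = 20.083 km³.

20.1 km³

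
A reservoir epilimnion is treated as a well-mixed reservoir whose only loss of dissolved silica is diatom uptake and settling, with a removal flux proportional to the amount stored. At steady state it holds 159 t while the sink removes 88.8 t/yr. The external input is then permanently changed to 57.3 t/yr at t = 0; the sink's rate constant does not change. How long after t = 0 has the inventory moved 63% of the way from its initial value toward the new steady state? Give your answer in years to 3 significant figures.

1.78 yr

τ = M₀/F₀ = 159/88.8 = 1.791 yr.
The remaining gap fraction is e^(−t/τ); 63% covered ⇒ e^(−t/τ) = 0.370.
t = −τ ln(0.370) = 1.791 × 0.9943 = 1.780 yr.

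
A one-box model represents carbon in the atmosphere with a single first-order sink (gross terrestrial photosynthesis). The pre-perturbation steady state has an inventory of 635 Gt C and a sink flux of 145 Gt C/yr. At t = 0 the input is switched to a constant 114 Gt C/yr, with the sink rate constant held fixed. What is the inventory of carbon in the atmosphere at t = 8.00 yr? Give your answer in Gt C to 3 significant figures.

521 Gt C

Residence time τ = M₀/F₀ = 4.379 yr. The eventual steady state is M_∞ = M₀·(F₁/F₀) = 635 × 114/145 = 499.24 Gt C.
The anomaly ΔM(t) = M(t) − M_∞ decays as ΔM₀·e^(−t/τ) with ΔM₀ = 635 − 499.24 = 135.8 Gt C.
At t = 8.00 yr, e^(−t/τ) = e^(−1.827) = 0.1609, so ΔM = 21.85 Gt C and M = 499.24 + 21.85 = 521.09 Gt C.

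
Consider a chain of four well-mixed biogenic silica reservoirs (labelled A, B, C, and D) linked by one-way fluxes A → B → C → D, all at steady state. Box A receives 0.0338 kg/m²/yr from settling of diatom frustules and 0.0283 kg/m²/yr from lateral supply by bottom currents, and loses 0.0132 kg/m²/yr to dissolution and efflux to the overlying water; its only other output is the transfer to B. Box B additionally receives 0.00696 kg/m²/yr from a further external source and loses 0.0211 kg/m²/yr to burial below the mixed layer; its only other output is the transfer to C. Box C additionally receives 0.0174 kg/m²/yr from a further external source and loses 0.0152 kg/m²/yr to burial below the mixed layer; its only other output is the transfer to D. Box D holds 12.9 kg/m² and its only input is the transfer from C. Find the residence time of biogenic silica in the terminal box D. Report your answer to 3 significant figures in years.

Box A: F(A→B) = (0.0338 + 0.0283) − 0.0132 = 0.048900 kg/m²/yr.
Box B: F(B→C) = (0.048900 + 0.00696) − 0.0211 = 0.034760 kg/m²/yr.
Box C: F(C→D) = (0.034760 + 0.0174) − 0.0152 = 0.036960 kg/m²/yr.
Box D throughput = its input = 0.036960 kg/m²/yr; τ = 12.9 / 0.036960 = 349.0 yr.

349 yr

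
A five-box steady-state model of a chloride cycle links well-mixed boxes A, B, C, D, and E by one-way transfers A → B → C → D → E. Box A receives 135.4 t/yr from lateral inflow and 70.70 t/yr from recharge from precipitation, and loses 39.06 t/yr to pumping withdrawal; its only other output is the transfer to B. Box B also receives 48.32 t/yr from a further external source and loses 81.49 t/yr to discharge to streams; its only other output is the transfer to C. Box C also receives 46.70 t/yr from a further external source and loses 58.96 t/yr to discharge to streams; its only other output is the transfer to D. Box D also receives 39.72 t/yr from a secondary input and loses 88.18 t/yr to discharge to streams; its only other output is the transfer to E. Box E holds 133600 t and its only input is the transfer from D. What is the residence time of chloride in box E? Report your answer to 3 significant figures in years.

Box A: F(A→B) = (135.4 + 70.70) − 39.06 = 167.04 t/yr.
Box B: F(B→C) = (167.04 + 48.32) − 81.49 = 133.87 t/yr.
Box C: F(C→D) = (133.87 + 46.70) − 58.96 = 121.61 t/yr.
Box D: F(D→E) = (121.61 + 39.72) − 88.18 = 73.150 t/yr.
Box E throughput = its input = 73.150 t/yr; τ = 133600 / 73.150 = 1826 yr.

1830 yr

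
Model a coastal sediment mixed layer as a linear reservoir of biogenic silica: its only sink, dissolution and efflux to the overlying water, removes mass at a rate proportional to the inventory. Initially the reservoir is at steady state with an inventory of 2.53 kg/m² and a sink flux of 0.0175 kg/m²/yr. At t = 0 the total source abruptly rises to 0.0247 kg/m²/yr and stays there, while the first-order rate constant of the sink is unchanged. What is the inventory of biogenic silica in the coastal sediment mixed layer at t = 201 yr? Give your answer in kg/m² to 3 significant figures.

3.31 kg/m²

The sink rate constant is k = F₀/M₀ = 0.0175/2.53 = 0.006917 yr⁻¹.
Solving dM/dt = F₁ − kM with M(0) = M₀ gives M(t) = F₁/k + (M₀ − F₁/k)·e^(−kt).
F₁/k = 0.0247/0.006917 = 3.5709 kg/m²; kt = 0.006917 × 201 = 1.390, e^(−kt) = 0.2490.
M(201) = 3.5709 + (2.53 − 3.5709) × 0.2490 = 3.5709 − 0.2592 = 3.3117 kg/m².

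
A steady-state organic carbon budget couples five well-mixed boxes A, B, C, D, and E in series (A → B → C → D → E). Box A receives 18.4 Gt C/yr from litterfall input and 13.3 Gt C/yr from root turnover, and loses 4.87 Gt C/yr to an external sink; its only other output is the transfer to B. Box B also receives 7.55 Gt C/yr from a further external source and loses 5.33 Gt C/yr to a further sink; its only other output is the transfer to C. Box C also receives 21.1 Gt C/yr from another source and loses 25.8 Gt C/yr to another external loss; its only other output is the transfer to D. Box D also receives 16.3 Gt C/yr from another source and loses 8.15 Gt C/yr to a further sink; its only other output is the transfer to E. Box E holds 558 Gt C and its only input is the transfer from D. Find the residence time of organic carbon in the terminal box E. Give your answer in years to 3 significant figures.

17.2 yr

Box A: F(A→B) = (18.4 + 13.3) − 4.87 = 26.830 Gt C/yr.
Box B: F(B→C) = (26.830 + 7.55) − 5.33 = 29.050 Gt C/yr.
Box C: F(C→D) = (29.050 + 21.1) − 25.8 = 24.350 Gt C/yr.
Box D: F(D→E) = (24.350 + 16.3) − 8.15 = 32.500 Gt C/yr.
Box E throughput = its input = 32.500 Gt C/yr; τ = 558 / 32.500 = 17.17 yr.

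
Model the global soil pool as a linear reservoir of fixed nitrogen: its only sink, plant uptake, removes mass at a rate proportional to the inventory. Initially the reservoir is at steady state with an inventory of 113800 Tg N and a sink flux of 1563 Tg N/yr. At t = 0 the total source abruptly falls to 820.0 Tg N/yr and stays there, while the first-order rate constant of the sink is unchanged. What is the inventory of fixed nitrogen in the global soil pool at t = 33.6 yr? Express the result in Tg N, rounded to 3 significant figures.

93800 Tg N

Residence time τ = M₀/F₀ = 72.81 yr. The eventual steady state is M_∞ = M₀·(F₁/F₀) = 113800 × 820.0/1563 = 59703 Tg N.
The anomaly ΔM(t) = M(t) − M_∞ decays as ΔM₀·e^(−t/τ) with ΔM₀ = 113800 − 59703 = 54100 Tg N.
At t = 33.6 yr, e^(−t/τ) = e^(−0.4615) = 0.6303, so ΔM = 34100 Tg N and M = 59703 + 34100 = 93803 Tg N.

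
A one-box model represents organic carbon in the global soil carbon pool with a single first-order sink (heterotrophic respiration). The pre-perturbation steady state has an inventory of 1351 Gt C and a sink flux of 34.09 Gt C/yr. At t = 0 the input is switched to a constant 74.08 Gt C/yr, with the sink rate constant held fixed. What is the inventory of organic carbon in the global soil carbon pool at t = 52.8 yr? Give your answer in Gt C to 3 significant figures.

2520 Gt C

τ = M₀/F₀ = 1351/34.09 = 39.63 yr; rate constant k = 1/τ.
New steady state M_∞ = F₁/k = F₁·τ = 74.08 × 39.63 = 2935.8 Gt C.
M(t) = M_∞ + (M₀ − M_∞)·e^(−t/τ); t/τ = 52.8/39.63 = 1.332, so e^(−t/τ) = 0.2639.
M(t) = 2935.8 − 1585 × 0.2639 = 2517.6 Gt C.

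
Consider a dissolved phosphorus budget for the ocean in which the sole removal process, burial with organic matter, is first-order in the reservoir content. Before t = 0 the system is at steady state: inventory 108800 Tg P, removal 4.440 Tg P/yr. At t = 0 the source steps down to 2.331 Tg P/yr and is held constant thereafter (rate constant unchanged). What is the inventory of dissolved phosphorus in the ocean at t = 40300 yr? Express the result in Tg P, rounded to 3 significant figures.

67100 Tg P

τ = M₀/F₀ = 108800/4.440 = 24500 yr; rate constant k = 1/τ.
New steady state M_∞ = F₁/k = F₁·τ = 2.331 × 24500 = 57120 Tg P.
M(t) = M_∞ + (M₀ − M_∞)·e^(−t/τ); t/τ = 40300/24500 = 1.645, so e^(−t/τ) = 0.1931.
M(t) = 57120 + 51680 × 0.1931 = 67099 Tg P.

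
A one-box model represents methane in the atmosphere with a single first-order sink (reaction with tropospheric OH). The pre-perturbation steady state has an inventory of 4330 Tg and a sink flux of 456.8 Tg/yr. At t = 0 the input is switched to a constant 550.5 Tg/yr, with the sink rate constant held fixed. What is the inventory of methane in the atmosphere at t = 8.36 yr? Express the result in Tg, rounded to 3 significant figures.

Residence time τ = M₀/F₀ = 9.479 yr. The eventual steady state is M_∞ = M₀·(F₁/F₀) = 4330 × 550.5/456.8 = 5218.2 Tg.
The anomaly ΔM(t) = M(t) − M_∞ decays as ΔM₀·e^(−t/τ) with ΔM₀ = 4330 − 5218.2 = −888.2 Tg.
At t = 8.36 yr, e^(−t/τ) = e^(−0.8820) = 0.4140, so ΔM = −367.7 Tg and M = 5218.2 − 367.7 = 4850.5 Tg.

4850 Tg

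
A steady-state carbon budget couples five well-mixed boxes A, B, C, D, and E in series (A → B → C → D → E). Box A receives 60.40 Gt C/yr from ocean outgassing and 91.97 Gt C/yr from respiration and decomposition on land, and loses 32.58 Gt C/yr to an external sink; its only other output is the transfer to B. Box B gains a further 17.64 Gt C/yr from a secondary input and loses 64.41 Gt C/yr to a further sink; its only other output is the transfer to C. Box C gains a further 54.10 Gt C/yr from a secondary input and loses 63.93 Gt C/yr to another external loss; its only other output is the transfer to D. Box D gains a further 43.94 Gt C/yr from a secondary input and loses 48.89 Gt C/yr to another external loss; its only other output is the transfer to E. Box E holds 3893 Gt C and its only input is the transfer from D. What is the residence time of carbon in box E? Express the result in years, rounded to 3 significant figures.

Box A: F(A→B) = (60.40 + 91.97) − 32.58 = 119.79 Gt C/yr.
Box B: F(B→C) = (119.79 + 17.64) − 64.41 = 73.020 Gt C/yr.
Box C: F(C→D) = (73.020 + 54.10) − 63.93 = 63.190 Gt C/yr.
Box D: F(D→E) = (63.190 + 43.94) − 48.89 = 58.240 Gt C/yr.
Box E throughput = its input = 58.240 Gt C/yr; τ = 3893 / 58.240 = 66.84 yr.

66.8 yr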